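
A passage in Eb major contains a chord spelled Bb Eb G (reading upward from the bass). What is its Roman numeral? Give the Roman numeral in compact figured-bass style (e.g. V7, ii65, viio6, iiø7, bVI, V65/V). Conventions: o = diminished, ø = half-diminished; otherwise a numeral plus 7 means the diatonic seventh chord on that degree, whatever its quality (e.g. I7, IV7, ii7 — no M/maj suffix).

I64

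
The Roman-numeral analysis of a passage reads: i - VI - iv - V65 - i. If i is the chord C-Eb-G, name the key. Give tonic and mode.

The anchor chord is a minor triad on C, labeled i.
If C is scale degree 1 and the mode makes that degree carry a minor triad, the tonic is C and the mode is minor.

C minor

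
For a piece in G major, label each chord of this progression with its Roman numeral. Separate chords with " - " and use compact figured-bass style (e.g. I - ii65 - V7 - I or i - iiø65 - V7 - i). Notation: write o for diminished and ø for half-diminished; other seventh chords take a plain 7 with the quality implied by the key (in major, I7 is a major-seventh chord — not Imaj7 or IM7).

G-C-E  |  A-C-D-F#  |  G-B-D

G-C-E: major triad on C = scale degree 4 → IV64.
A-C-D-F#: root D is the dominant; dominant seventh chord there is V43.
G-B-D: root G is the tonic; major triad there is I.

IV64 - V43 - I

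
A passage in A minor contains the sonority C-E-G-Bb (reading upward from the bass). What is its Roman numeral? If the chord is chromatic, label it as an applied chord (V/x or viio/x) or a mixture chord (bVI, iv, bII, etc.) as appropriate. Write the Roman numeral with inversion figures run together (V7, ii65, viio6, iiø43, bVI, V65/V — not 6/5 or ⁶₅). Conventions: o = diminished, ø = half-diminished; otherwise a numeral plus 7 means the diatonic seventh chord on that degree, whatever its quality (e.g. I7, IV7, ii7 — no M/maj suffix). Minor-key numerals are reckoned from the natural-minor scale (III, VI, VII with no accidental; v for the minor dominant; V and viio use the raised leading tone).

The pitches C-E-G-Bb form a dominant seventh chord rooted on C.
C is not a diatonic chord root with this quality in A minor, but it lies a perfect fifth above F (VI), so the chord functions as an applied dominant of VI.

V7/VI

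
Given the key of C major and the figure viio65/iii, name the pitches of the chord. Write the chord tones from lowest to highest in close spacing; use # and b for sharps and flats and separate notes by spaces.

The slash marks an applied leading-tone chord: viio of iii. In C major, iii is E, so the leading tone to it is D#, a half step below.
Building a fully diminished seventh chord on D# gives D#-F#-A-C.
With the 65 figure the chord is in first inversion; from the bass F# upward in close position it reads F#-A-C-D#.

F# A C D#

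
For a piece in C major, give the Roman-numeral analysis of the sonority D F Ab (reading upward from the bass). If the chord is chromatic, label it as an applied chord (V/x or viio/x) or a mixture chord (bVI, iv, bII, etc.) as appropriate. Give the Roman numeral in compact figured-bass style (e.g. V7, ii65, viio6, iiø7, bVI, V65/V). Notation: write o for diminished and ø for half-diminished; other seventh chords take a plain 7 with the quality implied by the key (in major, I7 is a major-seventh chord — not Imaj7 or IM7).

Stacked in thirds the chord is D-F-Ab: a diminished triad on D.
D is the second degree of C major. This is the diminished supertonic triad, borrowed from the parallel minor.

iio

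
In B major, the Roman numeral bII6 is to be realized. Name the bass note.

bII in B major has root C; the chord is C-E-G.
The figure 6 means first inversion — the third is in the bass.

E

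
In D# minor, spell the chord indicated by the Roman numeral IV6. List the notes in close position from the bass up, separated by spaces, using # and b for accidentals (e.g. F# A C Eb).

B# D# G#

IV6 is the major subdominant, borrowed from the parallel major. In D# minor that root is G#.
So the chord is G#-B#-D#.
With the 6 figure the chord is in first inversion; from the bass B# upward in close position it reads B#-D#-G#.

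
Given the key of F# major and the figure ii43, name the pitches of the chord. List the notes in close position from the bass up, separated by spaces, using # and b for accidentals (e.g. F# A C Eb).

D# F# G# B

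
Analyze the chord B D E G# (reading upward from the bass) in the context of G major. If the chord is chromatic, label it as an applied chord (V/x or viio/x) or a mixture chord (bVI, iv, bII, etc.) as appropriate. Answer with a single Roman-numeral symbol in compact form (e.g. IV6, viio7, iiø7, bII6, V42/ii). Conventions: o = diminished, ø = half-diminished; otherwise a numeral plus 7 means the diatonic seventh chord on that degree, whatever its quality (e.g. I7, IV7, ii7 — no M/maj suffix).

The pitches E-G#-B-D form a dominant seventh chord rooted on E.
E is not a diatonic chord root with this quality in G major, but it lies a perfect fifth above A (ii), so the chord functions as an applied dominant of ii.
With B in the bass the chord is in second inversion, so the figured bass is 43.

V43/ii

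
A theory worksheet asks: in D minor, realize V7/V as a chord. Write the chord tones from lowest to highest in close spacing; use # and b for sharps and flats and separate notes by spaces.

E G# B D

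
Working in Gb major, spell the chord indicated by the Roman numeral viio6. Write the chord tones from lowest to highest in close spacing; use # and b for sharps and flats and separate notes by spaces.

Ab Cb F

In Gb major, the seventh degree is F, and the diatonic chord built there is a diminished triad.
Stacking thirds from F gives F-Ab-Cb.
The figured bass 6 indicates first inversion, placing the third (Ab) in the bass: Ab-Cb-F.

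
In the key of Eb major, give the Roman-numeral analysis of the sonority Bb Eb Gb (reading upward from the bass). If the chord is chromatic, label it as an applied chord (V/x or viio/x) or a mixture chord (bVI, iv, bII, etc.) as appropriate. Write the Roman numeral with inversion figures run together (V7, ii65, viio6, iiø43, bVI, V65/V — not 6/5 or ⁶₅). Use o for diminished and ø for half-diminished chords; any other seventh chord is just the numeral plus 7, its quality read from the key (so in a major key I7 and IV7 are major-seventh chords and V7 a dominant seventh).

Stacked in thirds the chord is Eb-Gb-Bb: a minor triad on Eb.
Eb is the first degree of Eb major. This is the minor tonic, borrowed from the parallel minor.
With Bb in the bass the chord is in second inversion, so the figured bass is 64.

i64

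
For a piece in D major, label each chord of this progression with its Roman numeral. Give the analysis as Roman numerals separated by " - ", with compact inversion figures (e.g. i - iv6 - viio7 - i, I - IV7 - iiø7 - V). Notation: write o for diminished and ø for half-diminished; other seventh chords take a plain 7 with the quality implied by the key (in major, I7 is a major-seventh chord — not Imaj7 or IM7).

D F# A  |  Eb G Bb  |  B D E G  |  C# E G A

I - bII - ii43 - V65

D-F#-A: major triad on D = scale degree 1 → I.
Eb-G-Bb: major triad on Eb — chromatic; Eb is the lowered second degree, so this is the Neapolitan chord, bII.
B-D-E-G: root E is the supertonic; minor seventh chord there is ii43.
C#-E-G-A has root A, degree 5 in D major, so V65.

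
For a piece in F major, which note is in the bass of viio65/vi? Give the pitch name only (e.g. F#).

The applied chord viio65/vi is rooted on C#: C#-E-G-Bb.
The figure 65 means first inversion — the third is in the bass.

E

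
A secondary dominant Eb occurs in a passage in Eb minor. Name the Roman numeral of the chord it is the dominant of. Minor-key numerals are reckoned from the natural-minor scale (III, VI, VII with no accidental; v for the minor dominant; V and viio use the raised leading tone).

iv

The chord is a major triad on Eb.
A dominant resolves down a perfect fifth: Eb → Ab. In Eb minor, Ab is scale degree 4, i.e. iv.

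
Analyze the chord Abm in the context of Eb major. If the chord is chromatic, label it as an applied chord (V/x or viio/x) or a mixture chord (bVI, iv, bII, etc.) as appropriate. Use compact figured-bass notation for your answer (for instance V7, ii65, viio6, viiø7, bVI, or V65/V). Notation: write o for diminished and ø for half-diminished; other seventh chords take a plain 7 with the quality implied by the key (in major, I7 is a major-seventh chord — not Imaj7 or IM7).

iv

The pitches Ab-Cb-Eb form a minor triad rooted on Ab.
Ab is the fourth degree of Eb major. This is the minor subdominant, borrowed from the parallel minor.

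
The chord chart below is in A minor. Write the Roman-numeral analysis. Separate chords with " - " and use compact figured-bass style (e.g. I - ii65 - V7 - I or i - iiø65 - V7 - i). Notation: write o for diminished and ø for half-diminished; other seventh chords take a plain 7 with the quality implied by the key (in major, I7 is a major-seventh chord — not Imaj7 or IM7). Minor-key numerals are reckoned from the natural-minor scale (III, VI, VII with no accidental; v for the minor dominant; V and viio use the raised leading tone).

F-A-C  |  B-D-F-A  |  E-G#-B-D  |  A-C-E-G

F-A-C: root F is the submediant; major triad there is VI.
B-D-F-A: root B is the supertonic; half-diminished seventh chord there is iiø7.
E-G#-B-D: root E is the dominant; dominant seventh chord there is V7.
A-C-E-G: root A is the tonic; minor seventh chord there is i7.

VI - iiø7 - V7 - i7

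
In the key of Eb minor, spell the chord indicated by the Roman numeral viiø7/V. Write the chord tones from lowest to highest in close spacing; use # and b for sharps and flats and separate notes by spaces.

A C Eb G

The slash marks an applied leading-tone chord: viio of V. In Eb minor, V is Bb, so the leading tone to it is A, a half step below.
Building a half-diminished seventh chord on A gives A-C-Eb-G.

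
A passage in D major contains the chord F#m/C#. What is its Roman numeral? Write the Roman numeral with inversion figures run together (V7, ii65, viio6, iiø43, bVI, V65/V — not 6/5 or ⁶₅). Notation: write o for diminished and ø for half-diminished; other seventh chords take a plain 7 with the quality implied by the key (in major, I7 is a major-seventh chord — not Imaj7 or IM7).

The pitches F#-A-C# form a minor triad rooted on F#.
In D major, F# is the mediant; the diatonic minor triad there is iii.
With C# in the bass the chord is in second inversion, so the figured bass is 64.

iii64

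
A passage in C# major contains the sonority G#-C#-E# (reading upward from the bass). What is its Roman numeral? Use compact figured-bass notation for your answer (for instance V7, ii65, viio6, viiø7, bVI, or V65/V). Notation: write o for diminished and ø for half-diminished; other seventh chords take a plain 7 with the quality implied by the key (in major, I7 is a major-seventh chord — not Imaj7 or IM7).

I64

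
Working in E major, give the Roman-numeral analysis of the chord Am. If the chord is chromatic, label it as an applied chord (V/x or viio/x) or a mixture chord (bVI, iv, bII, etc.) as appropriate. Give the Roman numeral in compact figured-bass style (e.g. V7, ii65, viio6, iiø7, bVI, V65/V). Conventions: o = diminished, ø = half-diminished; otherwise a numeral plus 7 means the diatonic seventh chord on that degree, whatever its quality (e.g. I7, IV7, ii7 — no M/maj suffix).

iv

The pitches A-C-E form a minor triad rooted on A.
A is the fourth degree of E major. This is the minor subdominant, borrowed from the parallel minor.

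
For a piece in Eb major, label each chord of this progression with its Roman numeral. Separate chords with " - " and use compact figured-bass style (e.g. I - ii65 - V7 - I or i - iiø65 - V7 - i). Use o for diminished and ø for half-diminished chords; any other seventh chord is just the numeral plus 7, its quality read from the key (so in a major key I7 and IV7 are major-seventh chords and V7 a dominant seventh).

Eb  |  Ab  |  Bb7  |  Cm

Eb: major triad on Eb = scale degree 1 → I.
Ab: major triad on Ab = scale degree 4 → IV.
Bb7: root Bb is the dominant; dominant seventh chord there is V7.
Cm: minor triad on C = scale degree 6 → vi.

I - IV - V7 - vi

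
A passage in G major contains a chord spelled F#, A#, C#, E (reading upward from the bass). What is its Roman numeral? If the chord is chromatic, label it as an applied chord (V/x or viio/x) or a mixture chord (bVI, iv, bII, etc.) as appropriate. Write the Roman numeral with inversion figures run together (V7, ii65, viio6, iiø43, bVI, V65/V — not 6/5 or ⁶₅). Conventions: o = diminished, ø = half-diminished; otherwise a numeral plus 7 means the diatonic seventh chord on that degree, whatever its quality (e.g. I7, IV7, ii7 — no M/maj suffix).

The pitches F#-A#-C#-E form a dominant seventh chord rooted on F#.
F# is not a diatonic chord root with this quality in G major, but it lies a perfect fifth above B (iii), so the chord functions as an applied dominant of iii.

V7/iii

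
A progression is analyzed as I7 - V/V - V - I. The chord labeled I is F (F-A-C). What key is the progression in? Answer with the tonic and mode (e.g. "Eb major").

F major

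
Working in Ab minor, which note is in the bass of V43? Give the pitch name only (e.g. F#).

V in Ab minor has root Eb; the chord is Eb-G-Bb-Db.
The figure 43 means second inversion — the fifth is in the bass.

Bb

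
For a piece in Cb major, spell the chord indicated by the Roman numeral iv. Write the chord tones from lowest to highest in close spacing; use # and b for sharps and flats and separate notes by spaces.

Fb Abb Cb

iv is the minor subdominant, borrowed from the parallel minor. In Cb major that root is Fb.
So the chord is Fb-Abb-Cb.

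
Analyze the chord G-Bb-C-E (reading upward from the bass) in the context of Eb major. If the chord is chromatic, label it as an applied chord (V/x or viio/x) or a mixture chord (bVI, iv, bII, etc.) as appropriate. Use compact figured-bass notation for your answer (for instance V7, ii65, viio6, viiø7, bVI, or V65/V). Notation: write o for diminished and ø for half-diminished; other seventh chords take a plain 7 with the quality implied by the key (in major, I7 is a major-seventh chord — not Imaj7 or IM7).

V43/ii

The pitches C-E-G-Bb form a dominant seventh chord rooted on C.
C is not a diatonic chord root with this quality in Eb major, but it lies a perfect fifth above F (ii), so the chord functions as an applied dominant of ii.
With G in the bass the chord is in second inversion, so the figured bass is 43.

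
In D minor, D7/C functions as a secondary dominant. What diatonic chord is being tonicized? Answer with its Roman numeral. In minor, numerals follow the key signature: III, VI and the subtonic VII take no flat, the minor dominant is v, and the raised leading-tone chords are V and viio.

iv

The chord is a dominant seventh chord on D.
A dominant resolves down a perfect fifth: D → G. In D minor, G is scale degree 4, i.e. iv.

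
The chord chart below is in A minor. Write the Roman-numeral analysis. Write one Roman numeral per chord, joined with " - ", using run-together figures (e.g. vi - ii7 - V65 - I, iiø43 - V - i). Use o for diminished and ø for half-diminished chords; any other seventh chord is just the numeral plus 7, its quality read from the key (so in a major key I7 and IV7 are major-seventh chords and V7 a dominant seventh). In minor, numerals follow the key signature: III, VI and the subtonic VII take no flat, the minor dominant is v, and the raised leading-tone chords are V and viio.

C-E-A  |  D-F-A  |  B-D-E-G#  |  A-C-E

C-E-A: minor triad on A = scale degree 1 → i6.
D-F-A: minor triad on D = scale degree 4 → iv.
B-D-E-G#: dominant seventh chord on E = scale degree 5 → V43.
A-C-E: root A is the tonic; minor triad there is i.

i6 - iv - V43 - i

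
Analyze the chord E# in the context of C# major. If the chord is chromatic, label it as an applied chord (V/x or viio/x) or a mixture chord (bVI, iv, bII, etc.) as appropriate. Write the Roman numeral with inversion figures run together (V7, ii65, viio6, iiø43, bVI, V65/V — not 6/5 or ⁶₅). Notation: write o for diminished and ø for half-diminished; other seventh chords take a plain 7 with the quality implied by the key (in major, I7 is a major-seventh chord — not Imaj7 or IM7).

V/vi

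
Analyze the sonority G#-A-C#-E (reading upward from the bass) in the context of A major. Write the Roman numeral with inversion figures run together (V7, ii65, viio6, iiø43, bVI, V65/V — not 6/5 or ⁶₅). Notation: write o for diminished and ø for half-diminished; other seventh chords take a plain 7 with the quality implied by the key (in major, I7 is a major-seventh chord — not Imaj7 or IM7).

I42

The pitches A-C#-E-G# form a major seventh chord rooted on A.
In A major, A is the tonic; the diatonic major seventh chord there is I7.
With G# in the bass the chord is in third inversion, so the figured bass is 42.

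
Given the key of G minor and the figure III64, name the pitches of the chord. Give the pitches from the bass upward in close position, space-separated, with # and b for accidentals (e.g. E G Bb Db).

F Bb D

In G minor, scale degree 3 is Bb, and the diatonic chord built there is a major triad.
Stacking thirds from Bb gives Bb-D-F.
The figured bass 64 indicates second inversion, placing the fifth (F) in the bass: F-Bb-D.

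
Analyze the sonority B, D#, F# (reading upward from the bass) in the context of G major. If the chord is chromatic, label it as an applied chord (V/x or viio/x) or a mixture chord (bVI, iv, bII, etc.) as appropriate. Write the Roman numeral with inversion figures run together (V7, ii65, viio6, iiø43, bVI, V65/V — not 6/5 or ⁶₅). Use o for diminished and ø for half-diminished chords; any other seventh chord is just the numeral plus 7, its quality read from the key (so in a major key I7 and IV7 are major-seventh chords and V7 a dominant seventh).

Stacked in thirds the chord is B-D#-F#: a major triad on B.
B is not a diatonic chord root with this quality in G major, but it lies a perfect fifth above E (vi), so the chord functions as an applied dominant of vi.

V/vi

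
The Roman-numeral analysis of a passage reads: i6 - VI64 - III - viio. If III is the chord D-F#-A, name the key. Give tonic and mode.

The anchor chord is a major triad on D, labeled III.
III on D implies D is the mediant; that puts the tonic at B, and the uppercase numeral fits minor mode.

B minor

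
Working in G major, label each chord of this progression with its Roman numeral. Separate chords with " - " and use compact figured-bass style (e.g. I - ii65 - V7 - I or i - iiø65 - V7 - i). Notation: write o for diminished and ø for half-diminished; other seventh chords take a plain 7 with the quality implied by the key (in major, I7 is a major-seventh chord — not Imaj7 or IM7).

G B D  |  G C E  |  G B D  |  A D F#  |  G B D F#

I - IV64 - I - V64 - I7

G-B-D: root G is the tonic; major triad there is I.
G-C-E: root C is the subdominant; major triad there is IV64.
G-B-D has root G, degree 1 in G major, so I.
A-D-F# has root D, degree 5 in G major, so V64.
G-B-D-F# has root G, degree 1 in G major, so I7.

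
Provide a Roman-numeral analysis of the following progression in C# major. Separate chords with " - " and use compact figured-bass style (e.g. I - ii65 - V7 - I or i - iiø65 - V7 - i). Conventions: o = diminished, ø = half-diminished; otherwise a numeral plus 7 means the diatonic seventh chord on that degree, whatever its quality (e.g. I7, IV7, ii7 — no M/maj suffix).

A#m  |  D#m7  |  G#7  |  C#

vi - ii7 - V7 - I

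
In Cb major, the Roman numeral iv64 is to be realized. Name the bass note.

Cb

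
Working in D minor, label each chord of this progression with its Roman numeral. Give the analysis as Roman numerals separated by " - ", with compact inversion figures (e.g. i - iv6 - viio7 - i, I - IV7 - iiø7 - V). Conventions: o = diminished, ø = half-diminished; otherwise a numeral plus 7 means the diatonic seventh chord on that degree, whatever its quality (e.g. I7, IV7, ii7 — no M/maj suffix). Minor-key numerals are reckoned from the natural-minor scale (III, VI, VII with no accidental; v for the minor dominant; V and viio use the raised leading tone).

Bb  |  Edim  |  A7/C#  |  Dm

VI - iio - V65 - i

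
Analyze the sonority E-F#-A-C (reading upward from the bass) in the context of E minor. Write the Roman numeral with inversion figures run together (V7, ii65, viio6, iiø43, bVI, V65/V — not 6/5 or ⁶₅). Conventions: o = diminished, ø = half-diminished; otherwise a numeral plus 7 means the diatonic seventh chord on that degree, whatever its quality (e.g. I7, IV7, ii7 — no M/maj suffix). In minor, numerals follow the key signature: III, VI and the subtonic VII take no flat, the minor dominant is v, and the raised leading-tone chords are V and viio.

iiø42

Stacked in thirds the chord is F#-A-C-E: a half-diminished seventh chord on F#.
F# is scale degree 2 in E minor, and a half-diminished seventh chord on that degree is written iiø7.
With E in the bass the chord is in third inversion, so the figured bass is 42.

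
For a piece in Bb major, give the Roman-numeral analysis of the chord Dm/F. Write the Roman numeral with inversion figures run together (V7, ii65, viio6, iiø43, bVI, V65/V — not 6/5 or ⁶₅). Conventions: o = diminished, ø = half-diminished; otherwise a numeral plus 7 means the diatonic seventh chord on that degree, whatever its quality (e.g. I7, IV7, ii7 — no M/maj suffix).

iii6

Stacked in thirds the chord is D-F-A: a minor triad on D.
D is scale degree 3 in Bb major, and a minor triad on that degree is written iii.
With F in the bass the chord is in first inversion, so the figured bass is 6.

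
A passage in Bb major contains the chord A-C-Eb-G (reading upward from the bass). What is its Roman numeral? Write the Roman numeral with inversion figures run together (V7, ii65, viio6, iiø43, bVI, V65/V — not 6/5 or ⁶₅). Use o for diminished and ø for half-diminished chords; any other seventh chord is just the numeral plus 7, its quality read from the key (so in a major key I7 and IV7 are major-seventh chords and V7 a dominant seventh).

Stacked in thirds the chord is A-C-Eb-G: a half-diminished seventh chord on A.
A is scale degree 7 in Bb major, and a half-diminished seventh chord on that degree is written viiø7.

viiø7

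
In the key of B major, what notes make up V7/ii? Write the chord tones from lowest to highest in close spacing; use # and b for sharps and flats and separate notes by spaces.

G# B# D# F#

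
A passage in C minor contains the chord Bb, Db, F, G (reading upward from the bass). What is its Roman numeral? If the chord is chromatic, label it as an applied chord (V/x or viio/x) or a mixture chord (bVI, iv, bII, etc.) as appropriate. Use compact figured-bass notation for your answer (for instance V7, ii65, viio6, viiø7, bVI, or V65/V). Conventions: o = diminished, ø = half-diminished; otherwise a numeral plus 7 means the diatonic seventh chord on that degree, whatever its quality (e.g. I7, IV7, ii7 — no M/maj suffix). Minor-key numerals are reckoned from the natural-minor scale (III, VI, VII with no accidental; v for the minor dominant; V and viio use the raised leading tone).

viiø65/VI

Stacked in thirds the chord is G-Bb-Db-F: a half-diminished seventh chord on G.
G sits a half step below Ab (VI in C minor); a diminished chord there is the applied leading-tone chord of VI.
With Bb in the bass the chord is in first inversion, so the figured bass is 65.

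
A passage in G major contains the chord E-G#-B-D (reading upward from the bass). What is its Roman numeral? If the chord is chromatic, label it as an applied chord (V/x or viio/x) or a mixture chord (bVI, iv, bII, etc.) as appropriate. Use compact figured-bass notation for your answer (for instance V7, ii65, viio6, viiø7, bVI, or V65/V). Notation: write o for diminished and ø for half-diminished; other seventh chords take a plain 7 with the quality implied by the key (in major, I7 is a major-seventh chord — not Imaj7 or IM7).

Stacked in thirds the chord is E-G#-B-D: a dominant seventh chord on E.
E is not a diatonic chord root with this quality in G major, but it lies a perfect fifth above A (ii), so the chord functions as an applied dominant of ii.

V7/ii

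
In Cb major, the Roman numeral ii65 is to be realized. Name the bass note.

ii in Cb major has root Db; the chord is Db-Fb-Ab-Cb.
The figure 65 means first inversion — the third is in the bass.

Fb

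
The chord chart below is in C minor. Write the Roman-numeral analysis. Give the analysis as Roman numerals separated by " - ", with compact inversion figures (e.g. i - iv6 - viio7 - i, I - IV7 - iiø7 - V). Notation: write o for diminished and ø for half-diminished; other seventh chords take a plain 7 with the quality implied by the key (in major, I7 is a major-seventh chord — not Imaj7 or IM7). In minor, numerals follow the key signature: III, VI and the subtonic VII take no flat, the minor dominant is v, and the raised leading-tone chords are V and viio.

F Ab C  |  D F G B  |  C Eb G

iv - V43 - i

F-Ab-C: root F is the subdominant; minor triad there is iv.
D-F-G-B: root G is the dominant; dominant seventh chord there is V43.
C-Eb-G: minor triad on C = scale degree 1 → i.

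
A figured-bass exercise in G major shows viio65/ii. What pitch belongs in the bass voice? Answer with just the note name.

The applied chord viio65/ii is rooted on G#: G#-B-D-F.
The figure 65 means first inversion — the third is in the bass.

B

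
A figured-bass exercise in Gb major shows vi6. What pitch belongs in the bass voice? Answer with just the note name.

vi in Gb major has root Eb; the chord is Eb-Gb-Bb.
The figure 6 means first inversion — the third is in the bass.

Gb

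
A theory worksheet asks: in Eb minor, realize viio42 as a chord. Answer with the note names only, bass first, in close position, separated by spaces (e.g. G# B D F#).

Cb D F Ab

In Eb minor, the leading-tone chord is built on the raised seventh degree, D.
That chord is spelled D-F-Ab-Cb.
With the 42 figure the chord is in third inversion; from the bass Cb upward in close position it reads Cb-D-F-Ab.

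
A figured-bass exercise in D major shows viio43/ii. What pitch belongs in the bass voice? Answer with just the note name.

A

The applied chord viio43/ii is rooted on D#: D#-F#-A-C.
The figure 43 means second inversion — the fifth is in the bass.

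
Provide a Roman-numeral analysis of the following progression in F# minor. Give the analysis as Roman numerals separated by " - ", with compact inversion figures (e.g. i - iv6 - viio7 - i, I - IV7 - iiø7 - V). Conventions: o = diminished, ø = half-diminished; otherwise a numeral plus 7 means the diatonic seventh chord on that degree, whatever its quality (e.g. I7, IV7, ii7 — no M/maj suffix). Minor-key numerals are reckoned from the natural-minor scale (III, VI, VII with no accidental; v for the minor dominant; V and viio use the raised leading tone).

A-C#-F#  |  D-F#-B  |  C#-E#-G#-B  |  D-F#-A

A-C#-F#: root F# is the tonic; minor triad there is i6.
D-F#-B: root B is the subdominant; minor triad there is iv6.
C#-E#-G#-B: dominant seventh chord on C# = scale degree 5 → V7.
D-F#-A: major triad on D = scale degree 6 → VI.

i6 - iv6 - V7 - VI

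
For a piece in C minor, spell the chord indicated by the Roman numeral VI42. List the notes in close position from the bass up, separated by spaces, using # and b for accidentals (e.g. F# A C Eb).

The numeral's case and figure indicate a major seventh chord. In C minor its root, scale degree 6, is Ab.
Stacking thirds from Ab gives Ab-C-Eb-G.
The figured bass 42 indicates third inversion, placing the seventh (G) in the bass: G-Ab-C-Eb.

G Ab C Eb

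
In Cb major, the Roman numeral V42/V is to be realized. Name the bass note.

Cb

The applied chord V42/V is rooted on Db: Db-F-Ab-Cb.
The figure 42 means third inversion — the seventh is in the bass.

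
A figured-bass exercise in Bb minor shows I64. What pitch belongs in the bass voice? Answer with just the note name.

F

I in Bb minor has root Bb; the chord is Bb-D-F.
The figure 64 means second inversion — the fifth is in the bass.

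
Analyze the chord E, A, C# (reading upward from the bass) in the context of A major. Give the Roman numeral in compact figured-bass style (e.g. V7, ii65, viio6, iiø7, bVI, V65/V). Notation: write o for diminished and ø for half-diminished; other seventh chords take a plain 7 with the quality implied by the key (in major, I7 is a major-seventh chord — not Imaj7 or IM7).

I64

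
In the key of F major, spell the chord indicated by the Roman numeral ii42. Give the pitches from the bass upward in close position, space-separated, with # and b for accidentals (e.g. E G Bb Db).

The numeral's case and figure indicate a minor seventh chord. In F major its root, scale degree 2, is G.
That chord is spelled G-Bb-D-F.
With the 42 figure the chord is in third inversion; from the bass F upward in close position it reads F-G-Bb-D.

F G Bb D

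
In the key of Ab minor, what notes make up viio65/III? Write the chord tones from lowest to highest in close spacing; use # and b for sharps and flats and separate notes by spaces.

Db Fb Abb Bb

The slash marks an applied leading-tone chord: viio of III. In Ab minor, III is Cb, so the leading tone to it is Bb, a half step below.
Building a fully diminished seventh chord on Bb gives Bb-Db-Fb-Abb.
With the 65 figure the chord is in first inversion; from the bass Db upward in close position it reads Db-Fb-Abb-Bb.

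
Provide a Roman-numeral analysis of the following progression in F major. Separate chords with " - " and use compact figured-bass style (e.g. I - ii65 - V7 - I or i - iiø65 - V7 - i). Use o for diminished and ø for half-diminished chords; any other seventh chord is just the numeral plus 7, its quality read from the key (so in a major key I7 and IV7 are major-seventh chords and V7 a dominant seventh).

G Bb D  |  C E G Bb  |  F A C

G-Bb-D: minor triad on G = scale degree 2 → ii.
C-E-G-Bb: dominant seventh chord on C = scale degree 5 → V7.
F-A-C has root F, degree 1 in F major, so I.

ii - V7 - I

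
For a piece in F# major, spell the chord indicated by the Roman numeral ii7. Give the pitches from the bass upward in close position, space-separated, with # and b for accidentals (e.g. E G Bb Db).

G# B D# F#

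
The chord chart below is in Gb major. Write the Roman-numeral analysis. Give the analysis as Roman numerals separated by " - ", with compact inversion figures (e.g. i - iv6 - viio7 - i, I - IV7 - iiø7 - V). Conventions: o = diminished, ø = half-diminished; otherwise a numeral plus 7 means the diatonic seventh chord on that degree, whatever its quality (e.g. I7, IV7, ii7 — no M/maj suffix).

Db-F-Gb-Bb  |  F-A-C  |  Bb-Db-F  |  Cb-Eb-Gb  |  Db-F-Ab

Db-F-Gb-Bb has root Gb, degree 1 in Gb major, so I43.
F-A-C: chromatic; F is V of iii, so V/iii.
Bb-Db-F has root Bb, degree 3 in Gb major, so iii.
Cb-Eb-Gb: root Cb is the subdominant; major triad there is IV.
Db-F-Ab: major triad on Db = scale degree 5 → V.

I43 - V/iii - iii - IV - V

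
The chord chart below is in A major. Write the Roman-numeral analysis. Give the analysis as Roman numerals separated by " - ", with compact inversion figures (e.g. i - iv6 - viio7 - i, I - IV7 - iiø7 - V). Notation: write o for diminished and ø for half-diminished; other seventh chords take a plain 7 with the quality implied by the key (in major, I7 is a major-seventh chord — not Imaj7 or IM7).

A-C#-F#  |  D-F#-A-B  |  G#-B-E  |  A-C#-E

vi6 - ii65 - V6 - I

A-C#-F#: root F# is the submediant; minor triad there is vi6.
D-F#-A-B has root B, degree 2 in A major, so ii65.
G#-B-E has root E, degree 5 in A major, so V6.
A-C#-E: major triad on A = scale degree 1 → I.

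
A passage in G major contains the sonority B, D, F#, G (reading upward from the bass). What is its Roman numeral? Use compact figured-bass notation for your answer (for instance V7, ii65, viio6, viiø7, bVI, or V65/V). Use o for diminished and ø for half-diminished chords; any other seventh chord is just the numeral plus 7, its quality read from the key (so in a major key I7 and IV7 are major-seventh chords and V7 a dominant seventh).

I65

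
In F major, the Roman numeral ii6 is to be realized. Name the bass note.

Bb

ii in F major has root G; the chord is G-Bb-D.
The figure 6 means first inversion — the third is in the bass.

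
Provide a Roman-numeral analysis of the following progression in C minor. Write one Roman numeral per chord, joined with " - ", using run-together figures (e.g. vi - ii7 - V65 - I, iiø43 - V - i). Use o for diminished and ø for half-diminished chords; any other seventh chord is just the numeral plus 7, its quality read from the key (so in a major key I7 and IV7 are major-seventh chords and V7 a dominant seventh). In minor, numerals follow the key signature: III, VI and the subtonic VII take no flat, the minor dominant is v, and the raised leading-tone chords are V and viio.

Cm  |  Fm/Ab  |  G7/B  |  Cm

i - iv6 - V65 - i

Cm: minor triad on C = scale degree 1 → i.
Fm/Ab: minor triad on F = scale degree 4 → iv6.
G7/B: dominant seventh chord on G = scale degree 5 → V65.
Cm has root C, degree 1 in C minor, so i.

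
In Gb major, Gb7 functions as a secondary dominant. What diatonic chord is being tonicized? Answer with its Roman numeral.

The chord is a dominant seventh chord on Gb.
A dominant resolves down a perfect fifth: Gb → Cb. In Gb major, Cb is scale degree 4, i.e. IV.

IV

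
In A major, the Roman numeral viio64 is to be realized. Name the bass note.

viio in A major has root G#; the chord is G#-B-D.
The figure 64 means second inversion — the fifth is in the bass.

D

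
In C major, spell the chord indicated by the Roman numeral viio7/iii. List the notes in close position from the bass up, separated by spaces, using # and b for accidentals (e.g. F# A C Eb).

D# F# A C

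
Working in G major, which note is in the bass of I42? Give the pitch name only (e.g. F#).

I in G major has root G; the chord is G-B-D-F#.
The figure 42 means third inversion — the seventh is in the bass.

F#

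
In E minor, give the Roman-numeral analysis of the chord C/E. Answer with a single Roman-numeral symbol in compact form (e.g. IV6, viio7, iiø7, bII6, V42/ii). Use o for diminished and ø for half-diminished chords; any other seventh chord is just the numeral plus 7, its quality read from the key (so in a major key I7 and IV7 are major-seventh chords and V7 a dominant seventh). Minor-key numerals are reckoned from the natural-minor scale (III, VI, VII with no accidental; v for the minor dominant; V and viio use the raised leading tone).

VI6

Stacked in thirds the chord is C-E-G: a major triad on C.
In E minor, C is the submediant; the diatonic major triad there is VI.
With E in the bass the chord is in first inversion, so the figured bass is 6.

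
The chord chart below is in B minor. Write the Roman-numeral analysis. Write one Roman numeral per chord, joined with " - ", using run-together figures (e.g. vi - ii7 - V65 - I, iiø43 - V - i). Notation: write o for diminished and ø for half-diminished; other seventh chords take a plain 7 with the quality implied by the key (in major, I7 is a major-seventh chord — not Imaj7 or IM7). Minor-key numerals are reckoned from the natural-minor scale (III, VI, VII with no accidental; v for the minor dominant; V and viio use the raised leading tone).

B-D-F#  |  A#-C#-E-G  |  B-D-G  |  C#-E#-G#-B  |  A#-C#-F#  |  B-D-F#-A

i - viio7 - VI6 - V7/V - V6 - i7

B-D-F# has root B, degree 1 in B minor, so i.
A#-C#-E-G: root A# is the leading tone; fully diminished seventh chord there is viio7.
B-D-G: root G is the submediant; major triad there is VI6.
C#-E#-G#-B is the secondary dominant of V (dominant seventh chord on C#): V7/V.
A#-C#-F# has root F#, degree 5 in B minor, so V6.
B-D-F#-A: minor seventh chord on B = scale degree 1 → i7.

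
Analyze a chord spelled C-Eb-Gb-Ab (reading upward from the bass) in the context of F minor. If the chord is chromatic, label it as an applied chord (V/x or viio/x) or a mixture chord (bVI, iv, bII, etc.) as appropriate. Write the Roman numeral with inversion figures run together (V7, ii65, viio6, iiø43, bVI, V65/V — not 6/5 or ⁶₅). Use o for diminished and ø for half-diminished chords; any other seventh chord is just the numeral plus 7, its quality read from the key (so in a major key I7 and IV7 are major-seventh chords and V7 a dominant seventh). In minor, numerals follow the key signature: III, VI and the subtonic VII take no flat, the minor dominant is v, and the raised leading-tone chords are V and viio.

V65/VI

Stacked in thirds the chord is Ab-C-Eb-Gb: a dominant seventh chord on Ab.
Ab is not a diatonic chord root with this quality in F minor, but it lies a perfect fifth above Db (VI), so the chord functions as an applied dominant of VI.
With C in the bass the chord is in first inversion, so the figured bass is 65.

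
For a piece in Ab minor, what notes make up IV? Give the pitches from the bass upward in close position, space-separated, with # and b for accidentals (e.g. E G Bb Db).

Scale degree 4 in Ab minor is Db; here the chord built on it is altered to a major triad. IV is the major subdominant, borrowed from the parallel major.
So the chord is Db-F-Ab.

Db F Ab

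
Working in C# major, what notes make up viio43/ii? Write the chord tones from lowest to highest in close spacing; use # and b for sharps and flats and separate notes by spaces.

G# B C## E#

The slash marks an applied leading-tone chord: viio of ii. In C# major, ii is D#, so the leading tone to it is C##, a half step below.
Building a fully diminished seventh chord on C## gives C##-E#-G#-B.
The figured bass 43 indicates second inversion, placing the fifth (G#) in the bass: G#-B-C##-E#.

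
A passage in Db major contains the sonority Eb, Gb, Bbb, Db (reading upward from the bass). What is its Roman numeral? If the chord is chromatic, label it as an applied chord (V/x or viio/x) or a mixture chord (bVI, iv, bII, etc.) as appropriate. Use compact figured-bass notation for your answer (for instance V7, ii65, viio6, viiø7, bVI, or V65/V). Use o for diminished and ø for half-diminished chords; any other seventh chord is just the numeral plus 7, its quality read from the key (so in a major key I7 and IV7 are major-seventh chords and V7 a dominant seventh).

Stacked in thirds the chord is Eb-Gb-Bbb-Db: a half-diminished seventh chord on Eb.
Eb is the second degree of Db major. This is the half-diminished supertonic seventh, borrowed from the parallel minor.

iiø7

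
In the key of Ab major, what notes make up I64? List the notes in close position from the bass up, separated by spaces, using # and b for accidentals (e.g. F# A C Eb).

The numeral's case and figure indicate a major triad. In Ab major its root, the tonic, is Ab.
That chord is spelled Ab-C-Eb.
The figured bass 64 indicates second inversion, placing the fifth (Eb) in the bass: Eb-Ab-C.

Eb Ab C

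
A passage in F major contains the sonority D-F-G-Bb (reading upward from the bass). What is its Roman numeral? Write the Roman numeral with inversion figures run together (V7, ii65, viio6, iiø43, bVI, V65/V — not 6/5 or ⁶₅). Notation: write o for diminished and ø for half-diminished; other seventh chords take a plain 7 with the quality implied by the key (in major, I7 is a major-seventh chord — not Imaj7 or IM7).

The pitches G-Bb-D-F form a minor seventh chord rooted on G.
In F major, G is the supertonic; the diatonic minor seventh chord there is ii7.
With D in the bass the chord is in second inversion, so the figured bass is 43.

ii43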